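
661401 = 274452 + 386949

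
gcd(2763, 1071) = 9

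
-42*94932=-3987144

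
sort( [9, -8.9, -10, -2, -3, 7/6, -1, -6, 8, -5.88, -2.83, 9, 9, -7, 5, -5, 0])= [-10, -8.9, -7, -6, -5.88, -5, -3, -2.83, -2, -1, 0, 7/6, 5, 8, 9, 9, 9]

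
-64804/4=-16201=-16201.00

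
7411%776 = 427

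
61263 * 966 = 59180058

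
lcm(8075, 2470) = 209950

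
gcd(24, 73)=1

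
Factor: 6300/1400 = 2^ (-1) * 3^2 = 9/2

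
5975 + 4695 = 10670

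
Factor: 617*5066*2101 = 2^1*11^1*17^1*149^1*191^1*617^1 = 6567141922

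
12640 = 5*2528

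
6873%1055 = 543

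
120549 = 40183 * 3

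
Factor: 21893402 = 2^1*1033^1*10597^1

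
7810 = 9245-1435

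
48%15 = 3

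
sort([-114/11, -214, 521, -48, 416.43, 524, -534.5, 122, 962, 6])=[-534.5, -214, -48, -114/11, 6, 122, 416.43, 521, 524, 962]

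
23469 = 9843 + 13626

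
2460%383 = 162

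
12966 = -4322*(-3)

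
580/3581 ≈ 0.162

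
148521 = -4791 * (-31)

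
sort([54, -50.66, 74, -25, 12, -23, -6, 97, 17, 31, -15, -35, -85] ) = [-85, -50.66, -35, -25, -23, -15, -6, 12, 17, 31, 54, 74, 97] 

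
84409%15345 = 7684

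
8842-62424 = -53582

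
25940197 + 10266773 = 36206970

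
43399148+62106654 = 105505802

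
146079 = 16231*9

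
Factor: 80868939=3^1*37^1*43^1*16943^1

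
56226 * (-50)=-2811300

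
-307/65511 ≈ -0.00469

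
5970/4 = 2985/2 = 1492.50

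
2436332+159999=2596331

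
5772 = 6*962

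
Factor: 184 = 2^3*23^1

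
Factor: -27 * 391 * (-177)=3^4 * 17^1 * 23^1 * 59^1=1868589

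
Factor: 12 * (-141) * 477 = -1 * 2^2 * 3^4 * 47^1 * 53^1 = -807084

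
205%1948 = 205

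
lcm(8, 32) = 32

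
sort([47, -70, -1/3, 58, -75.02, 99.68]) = [-75.02, -70, -1/3, 47, 58, 99.68]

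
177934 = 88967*2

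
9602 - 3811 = 5791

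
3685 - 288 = 3397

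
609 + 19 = 628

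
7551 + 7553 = 15104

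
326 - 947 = -621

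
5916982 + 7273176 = 13190158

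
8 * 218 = 1744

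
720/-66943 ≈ -0.0108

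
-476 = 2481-2957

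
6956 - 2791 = 4165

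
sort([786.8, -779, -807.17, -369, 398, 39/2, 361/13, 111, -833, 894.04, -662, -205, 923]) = [-833, -807.17, -779, -662, -369, -205, 39/2, 361/13, 111, 398, 786.8, 894.04, 923]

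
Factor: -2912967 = -1 * 3^2 * 17^1 * 79^1 * 241^1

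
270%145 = 125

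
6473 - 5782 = 691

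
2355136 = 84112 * 28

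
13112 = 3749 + 9363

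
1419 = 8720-7301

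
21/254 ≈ 0.0827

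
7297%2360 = 217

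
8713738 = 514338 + 8199400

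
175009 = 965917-790908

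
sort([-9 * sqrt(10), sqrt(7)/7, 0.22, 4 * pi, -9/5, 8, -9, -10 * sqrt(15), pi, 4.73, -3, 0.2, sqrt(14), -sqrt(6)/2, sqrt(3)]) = [-10 * sqrt(15), -9 * sqrt(10), -9, -3, -9/5, -sqrt(6)/2, 0.2, 0.22, sqrt(7)/7, sqrt(3), pi, sqrt(14), 4.73, 8, 4 * pi]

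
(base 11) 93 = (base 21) 4i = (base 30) 3c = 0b1100110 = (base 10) 102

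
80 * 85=6800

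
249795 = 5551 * 45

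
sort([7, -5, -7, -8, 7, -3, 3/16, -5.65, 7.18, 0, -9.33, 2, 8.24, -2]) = [-9.33, -8, -7, -5.65, -5, -3, -2, 0, 3/16, 2, 7, 7, 7.18, 8.24]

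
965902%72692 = 20906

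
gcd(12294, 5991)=3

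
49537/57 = 869 + 4/57≈869.07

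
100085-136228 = -36143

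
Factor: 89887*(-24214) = -1*2^1*7^1*12107^1*12841^1 = -2176523818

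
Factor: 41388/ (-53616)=-1*2^ (-2)*1117^ (-1)*3449^1=-3449/4468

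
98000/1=98000=98000.00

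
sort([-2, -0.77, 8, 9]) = [-2, -0.77, 8, 9]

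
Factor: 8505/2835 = 3^1 = 3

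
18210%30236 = 18210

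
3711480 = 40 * 92787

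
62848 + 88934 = 151782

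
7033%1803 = 1624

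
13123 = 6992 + 6131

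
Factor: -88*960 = -1*2^9*3^1*5^1*11^1 = -84480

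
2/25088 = 1/12544 ≈ 0.0000797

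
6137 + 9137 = 15274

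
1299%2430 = 1299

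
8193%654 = 345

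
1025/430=2 + 33/86 ≈ 2.38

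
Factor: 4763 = 11^1*433^1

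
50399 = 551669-501270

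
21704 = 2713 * 8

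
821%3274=821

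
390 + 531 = 921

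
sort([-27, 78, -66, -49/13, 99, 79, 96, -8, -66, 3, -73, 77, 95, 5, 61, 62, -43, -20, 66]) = [-73, -66, -66, -43, -27, -20, -8, -49/13, 3, 5, 61, 62, 66, 77, 78, 79, 95, 96, 99]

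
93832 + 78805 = 172637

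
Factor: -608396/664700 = -1 * 5^(-2) * 17^(-1) * 389^1 = -389/425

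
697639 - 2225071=-1527432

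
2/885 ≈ 0.00226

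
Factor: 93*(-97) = -1*3^1*31^1*97^1 = -9021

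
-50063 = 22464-72527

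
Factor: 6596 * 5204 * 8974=2^5 * 7^1 * 17^1 * 97^1 * 641^1 * 1301^1=308037790816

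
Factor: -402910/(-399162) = 3^(-1)*5^1*43^1*71^(-1) = 215/213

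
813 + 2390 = 3203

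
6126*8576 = 52536576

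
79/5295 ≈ 0.0149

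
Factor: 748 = 2^2*11^1*17^1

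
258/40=6 + 9/20=6.45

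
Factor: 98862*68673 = 2^1*3^2*11^1*2081^1*16477^1 = 6789150126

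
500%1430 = 500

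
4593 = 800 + 3793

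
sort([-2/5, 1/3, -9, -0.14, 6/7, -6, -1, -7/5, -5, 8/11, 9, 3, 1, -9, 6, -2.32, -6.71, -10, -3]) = [-10, -9, -9, -6.71, -6, -5, -3, -2.32, -7/5, -1, -2/5, -0.14, 1/3, 8/11, 6/7, 1, 3, 6, 9]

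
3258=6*543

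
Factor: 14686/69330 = 3^(-1) * 5^(-1) * 7^1 * 1049^1 * 2311^(-1) = 7343/34665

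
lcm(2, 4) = 4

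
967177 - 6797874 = -5830697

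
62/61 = 1 + 1/61 ≈ 1.02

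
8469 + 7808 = 16277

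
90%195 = 90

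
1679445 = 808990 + 870455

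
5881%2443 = 995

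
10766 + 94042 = 104808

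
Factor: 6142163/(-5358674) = -1*2^(-1)*43^1*142841^1*2679337^(-1)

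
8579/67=128 + 3/67 ≈ 128.04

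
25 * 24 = 600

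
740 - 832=-92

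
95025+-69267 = 25758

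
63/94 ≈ 0.670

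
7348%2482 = 2384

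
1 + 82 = 83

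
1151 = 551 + 600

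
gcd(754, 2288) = 26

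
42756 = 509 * 84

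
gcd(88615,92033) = 1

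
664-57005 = -56341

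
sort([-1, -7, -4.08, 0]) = [-7, -4.08, -1, 0]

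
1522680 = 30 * 50756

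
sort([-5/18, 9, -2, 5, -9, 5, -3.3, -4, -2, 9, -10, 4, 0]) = [-10, -9, -4, -3.3, -2, -2, -5/18, 0, 4, 5, 5, 9, 9]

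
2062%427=354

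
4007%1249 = 260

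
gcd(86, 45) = 1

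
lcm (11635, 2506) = 162890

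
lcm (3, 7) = 21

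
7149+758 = 7907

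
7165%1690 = 405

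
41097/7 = 5871 = 5871.00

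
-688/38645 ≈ -0.0178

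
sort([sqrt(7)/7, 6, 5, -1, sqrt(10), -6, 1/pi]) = [-6, -1, 1/pi, sqrt(7)/7, sqrt(10), 5, 6]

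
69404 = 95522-26118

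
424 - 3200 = -2776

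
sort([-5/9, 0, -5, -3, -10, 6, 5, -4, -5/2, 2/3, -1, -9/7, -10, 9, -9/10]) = [-10, -10, -5, -4, -3, -5/2, -9/7, -1, -9/10, -5/9, 0, 2/3, 5, 6, 9]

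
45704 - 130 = 45574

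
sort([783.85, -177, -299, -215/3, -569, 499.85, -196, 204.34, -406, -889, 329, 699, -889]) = [-889, -889, -569, -406, -299, -196, -177, -215/3, 204.34, 329, 499.85, 699, 783.85]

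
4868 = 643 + 4225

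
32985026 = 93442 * 353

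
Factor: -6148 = -1 * 2^2 * 29^1 * 53^1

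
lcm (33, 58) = 1914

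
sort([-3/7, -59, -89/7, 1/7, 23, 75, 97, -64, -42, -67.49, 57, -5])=[-67.49, -64, -59, -42, -89/7, -5, -3/7, 1/7, 23, 57, 75, 97]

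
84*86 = 7224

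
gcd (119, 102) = 17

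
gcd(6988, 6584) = 4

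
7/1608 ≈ 0.00435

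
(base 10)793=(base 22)1e1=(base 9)1071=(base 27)12a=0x319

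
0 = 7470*0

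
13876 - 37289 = -23413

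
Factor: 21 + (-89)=-1 * 2^2 * 17^1=-68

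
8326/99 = 84 + 10/99 ≈ 84.10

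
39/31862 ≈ 0.00122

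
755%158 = 123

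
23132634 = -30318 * (-763)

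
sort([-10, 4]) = [-10, 4]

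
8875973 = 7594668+1281305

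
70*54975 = 3848250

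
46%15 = 1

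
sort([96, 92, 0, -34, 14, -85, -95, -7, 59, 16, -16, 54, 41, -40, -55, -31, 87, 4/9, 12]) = [-95, -85, -55, -40, -34, -31, -16, -7, 0, 4/9, 12, 14, 16, 41, 54, 59, 87, 92, 96]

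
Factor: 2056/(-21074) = -1*2^2*41^(-1) = -4/41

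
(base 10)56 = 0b111000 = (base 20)2g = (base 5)211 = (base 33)1n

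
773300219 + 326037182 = 1099337401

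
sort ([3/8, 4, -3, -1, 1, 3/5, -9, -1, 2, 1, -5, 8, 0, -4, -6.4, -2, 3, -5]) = [-9, -6.4, -5, -5, -4, -3, -2, -1, -1, 0, 3/8, 3/5, 1, 1, 2, 3, 4, 8]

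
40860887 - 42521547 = -1660660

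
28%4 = 0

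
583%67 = 47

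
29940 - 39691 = -9751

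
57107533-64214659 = -7107126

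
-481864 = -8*60233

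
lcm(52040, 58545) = 468360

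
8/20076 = 2/5019 ≈ 0.000398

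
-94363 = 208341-302704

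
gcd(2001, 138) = 69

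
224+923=1147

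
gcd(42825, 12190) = 5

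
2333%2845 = 2333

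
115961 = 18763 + 97198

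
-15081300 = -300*50271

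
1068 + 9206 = 10274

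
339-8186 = -7847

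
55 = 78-23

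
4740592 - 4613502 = 127090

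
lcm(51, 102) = 102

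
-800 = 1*(-800)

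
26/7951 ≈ 0.00327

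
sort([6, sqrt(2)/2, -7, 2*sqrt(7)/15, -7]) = [-7, -7, 2*sqrt(7)/15, sqrt(2)/2, 6]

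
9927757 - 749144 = 9178613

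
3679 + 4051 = 7730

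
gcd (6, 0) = 6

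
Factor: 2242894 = 2^1*1121447^1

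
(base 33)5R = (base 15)CC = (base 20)9C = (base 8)300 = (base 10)192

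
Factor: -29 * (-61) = 29^1 * 61^1 = 1769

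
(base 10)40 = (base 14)2c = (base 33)17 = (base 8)50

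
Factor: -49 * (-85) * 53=5^1 * 7^2 * 17^1 * 53^1=220745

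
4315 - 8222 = -3907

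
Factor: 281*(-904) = -1*2^3*113^1*281^1 = -254024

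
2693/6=448+5/6≈448.83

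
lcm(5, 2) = 10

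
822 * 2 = 1644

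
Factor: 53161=53161^1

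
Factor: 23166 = 2^1 * 3^4 * 11^1 * 13^1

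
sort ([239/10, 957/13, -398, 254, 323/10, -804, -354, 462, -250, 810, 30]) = [-804, -398, -354, -250, 239/10, 30, 323/10, 957/13, 254, 462, 810]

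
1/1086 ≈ 0.000921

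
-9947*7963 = -79207961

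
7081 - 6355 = 726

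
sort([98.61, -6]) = [-6, 98.61]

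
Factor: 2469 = 3^1*823^1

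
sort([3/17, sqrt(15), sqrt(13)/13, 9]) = [3/17, sqrt(13)/13, sqrt(15), 9]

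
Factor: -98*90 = -1*2^2*3^2*5^1*7^2 = -8820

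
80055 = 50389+29666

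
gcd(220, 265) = 5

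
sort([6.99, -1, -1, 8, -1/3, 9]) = [-1, -1, -1/3, 6.99, 8, 9]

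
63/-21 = -3 = -3.00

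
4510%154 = 44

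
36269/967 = 37+490/967 ≈ 37.51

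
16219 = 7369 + 8850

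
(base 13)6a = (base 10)88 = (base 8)130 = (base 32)2o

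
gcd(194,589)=1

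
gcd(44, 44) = 44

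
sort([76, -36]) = [-36, 76]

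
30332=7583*4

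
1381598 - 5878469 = -4496871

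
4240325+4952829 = 9193154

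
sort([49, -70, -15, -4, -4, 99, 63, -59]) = [-70, -59, -15, -4, -4, 49, 63, 99]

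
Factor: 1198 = 2^1*599^1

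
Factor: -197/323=-1*17^(-1)*19^(-1)*197^1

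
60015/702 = 85 + 115/234 ≈ 85.49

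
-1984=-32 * 62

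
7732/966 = 8 + 2/483 ≈ 8.00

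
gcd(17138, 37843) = 41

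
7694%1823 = 402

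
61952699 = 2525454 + 59427245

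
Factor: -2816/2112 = -1*2^2*3^(-1) = -4/3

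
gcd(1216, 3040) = 608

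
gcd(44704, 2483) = 1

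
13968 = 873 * 16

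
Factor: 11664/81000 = 2^1 * 3^2 * 5^(-3) = 18/125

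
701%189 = 134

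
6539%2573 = 1393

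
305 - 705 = -400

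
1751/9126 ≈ 0.192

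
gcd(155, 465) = 155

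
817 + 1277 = 2094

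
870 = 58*15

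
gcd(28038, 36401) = 1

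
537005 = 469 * 1145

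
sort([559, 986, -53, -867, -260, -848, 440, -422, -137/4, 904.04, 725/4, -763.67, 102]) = [-867, -848, -763.67, -422, -260, -53, -137/4, 102, 725/4, 440, 559, 904.04, 986]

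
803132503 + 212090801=1015223304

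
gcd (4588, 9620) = 148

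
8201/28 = 292 + 25/28 ≈ 292.89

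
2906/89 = 32 + 58/89 ≈ 32.65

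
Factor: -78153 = -1*3^1*109^1*239^1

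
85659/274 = 312 + 171/274 ≈ 312.62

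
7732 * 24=185568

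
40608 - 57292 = -16684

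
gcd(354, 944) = 118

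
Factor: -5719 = -1*7^1*19^1*43^1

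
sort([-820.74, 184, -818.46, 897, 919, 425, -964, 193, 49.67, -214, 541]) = [-964, -820.74, -818.46, -214, 49.67, 184, 193, 425, 541, 897, 919]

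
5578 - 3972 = 1606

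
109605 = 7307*15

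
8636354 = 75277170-66640816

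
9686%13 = 1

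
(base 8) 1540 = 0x360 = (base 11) 716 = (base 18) 2c0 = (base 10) 864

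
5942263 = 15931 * 373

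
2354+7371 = 9725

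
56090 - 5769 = 50321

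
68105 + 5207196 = 5275301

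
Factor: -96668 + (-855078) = -1 * 2^1 * 467^1 * 1019^1 = -951746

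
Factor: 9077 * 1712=2^4 * 29^1 * 107^1 * 313^1=15539824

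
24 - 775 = -751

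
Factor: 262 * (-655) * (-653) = 2^1 * 5^1 * 131^2 * 653^1 = 112061330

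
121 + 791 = 912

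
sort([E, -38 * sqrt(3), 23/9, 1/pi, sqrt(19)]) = [-38 * sqrt(3), 1/pi, 23/9, E, sqrt(19)]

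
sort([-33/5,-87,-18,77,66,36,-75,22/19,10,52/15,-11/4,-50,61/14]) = [-87,-75,-50,-18,-33/5,-11/4,22/19,52/15,61/14,10,36,66,77]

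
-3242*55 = -178310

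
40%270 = 40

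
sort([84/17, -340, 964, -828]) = [-828, -340, 84/17, 964]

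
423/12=35 + 1/4=35.25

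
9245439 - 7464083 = 1781356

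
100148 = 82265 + 17883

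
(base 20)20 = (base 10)40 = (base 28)1c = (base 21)1j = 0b101000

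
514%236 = 42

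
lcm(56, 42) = 168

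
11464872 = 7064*1623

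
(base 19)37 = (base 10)64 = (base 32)20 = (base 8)100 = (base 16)40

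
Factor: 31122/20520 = 2^(-2)*3^(-1)*5^(-1)*7^1*13^1 = 91/60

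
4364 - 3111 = 1253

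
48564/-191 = -254 - 50/191≈-254.26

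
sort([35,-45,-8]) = [-45,-8,35]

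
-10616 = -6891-3725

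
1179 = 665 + 514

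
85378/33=2587 + 7/33 ≈ 2587.21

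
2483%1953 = 530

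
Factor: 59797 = 59797^1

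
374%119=17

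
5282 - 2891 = 2391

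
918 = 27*34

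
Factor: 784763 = 7^1 * 71^1 * 1579^1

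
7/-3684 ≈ -0.00190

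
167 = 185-18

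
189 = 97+92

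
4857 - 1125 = 3732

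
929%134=125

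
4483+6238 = 10721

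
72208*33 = 2382864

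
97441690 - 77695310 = 19746380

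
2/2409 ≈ 0.000830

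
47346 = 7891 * 6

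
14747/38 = 388+3/38≈388.08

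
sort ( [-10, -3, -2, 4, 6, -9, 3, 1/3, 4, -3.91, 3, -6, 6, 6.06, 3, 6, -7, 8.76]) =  [-10, -9, -7, -6, -3.91, -3, -2, 1/3, 3, 3, 3, 4, 4, 6, 6, 6, 6.06, 8.76]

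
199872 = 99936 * 2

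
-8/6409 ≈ -0.00125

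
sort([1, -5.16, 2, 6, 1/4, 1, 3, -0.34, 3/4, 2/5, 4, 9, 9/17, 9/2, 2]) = [-5.16, -0.34, 1/4, 2/5, 9/17, 3/4, 1, 1, 2, 2, 3, 4, 9/2, 6, 9]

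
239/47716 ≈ 0.00501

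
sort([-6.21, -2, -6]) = [-6.21, -6, -2]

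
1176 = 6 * 196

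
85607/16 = 5350 + 7/16 ≈ 5350.44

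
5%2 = 1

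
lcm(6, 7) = 42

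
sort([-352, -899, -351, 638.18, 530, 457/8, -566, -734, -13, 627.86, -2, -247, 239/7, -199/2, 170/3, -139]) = [-899, -734, -566, -352, -351, -247, -139, -199/2, -13, -2, 239/7, 170/3, 457/8, 530, 627.86, 638.18]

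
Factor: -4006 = -1*2^1*2003^1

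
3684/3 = 1228 = 1228.00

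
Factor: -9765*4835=-1*3^2*5^2*7^1*31^1*967^1=-47213775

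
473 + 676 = 1149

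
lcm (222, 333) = 666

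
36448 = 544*67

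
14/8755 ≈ 0.00160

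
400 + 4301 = 4701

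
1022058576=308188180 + 713870396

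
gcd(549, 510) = 3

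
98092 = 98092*1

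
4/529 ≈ 0.00756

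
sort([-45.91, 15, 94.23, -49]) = [-49, -45.91, 15, 94.23]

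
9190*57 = 523830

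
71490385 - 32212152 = 39278233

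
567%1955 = 567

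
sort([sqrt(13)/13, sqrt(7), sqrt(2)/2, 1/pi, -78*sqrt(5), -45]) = [-78*sqrt(5), -45, sqrt(13)/13, 1/pi, sqrt(2)/2, sqrt(7)]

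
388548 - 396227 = -7679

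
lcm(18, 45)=90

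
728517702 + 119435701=847953403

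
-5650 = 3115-8765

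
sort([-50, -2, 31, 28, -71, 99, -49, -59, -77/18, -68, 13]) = [-71, -68, -59, -50, -49, -77/18, -2, 13, 28, 31, 99]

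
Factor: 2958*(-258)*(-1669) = 2^2*3^2*17^1*29^1*43^1*1669^1 = 1273720716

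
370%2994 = 370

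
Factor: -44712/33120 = -1 * 2^(-2) * 3^3 * 5^(-1) = -27/20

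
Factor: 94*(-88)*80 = -1*2^8*5^1*11^1*47^1 = -661760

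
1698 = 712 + 986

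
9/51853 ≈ 0.000174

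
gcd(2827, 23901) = 257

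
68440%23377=21686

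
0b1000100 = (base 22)32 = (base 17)40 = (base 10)68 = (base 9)75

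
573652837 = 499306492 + 74346345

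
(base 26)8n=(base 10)231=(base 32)77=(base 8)347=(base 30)7l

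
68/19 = 3 + 11/19 ≈ 3.58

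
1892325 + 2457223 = 4349548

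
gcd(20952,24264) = 72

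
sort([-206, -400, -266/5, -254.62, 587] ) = [-400, -254.62, -206, -266/5, 587] 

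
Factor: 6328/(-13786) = -1*2^2*7^1*61^(-1) = -28/61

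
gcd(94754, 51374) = 2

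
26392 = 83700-57308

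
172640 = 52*3320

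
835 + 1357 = 2192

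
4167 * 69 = 287523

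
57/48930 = 19/16310 ≈ 0.00116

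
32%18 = 14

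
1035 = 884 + 151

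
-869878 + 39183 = -830695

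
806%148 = 66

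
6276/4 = 1569 = 1569.00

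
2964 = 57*52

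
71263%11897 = 11778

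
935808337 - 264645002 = 671163335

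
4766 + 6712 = 11478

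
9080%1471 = 254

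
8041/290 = 27 + 211/290 ≈ 27.73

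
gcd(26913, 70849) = 1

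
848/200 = 106/25 = 4.24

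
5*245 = 1225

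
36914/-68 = -542 - 29/34 ≈ -542.85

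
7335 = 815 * 9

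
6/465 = 2/155 ≈ 0.0129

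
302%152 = 150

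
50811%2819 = 69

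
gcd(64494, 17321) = 1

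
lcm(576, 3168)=6336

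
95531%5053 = 4577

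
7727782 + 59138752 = 66866534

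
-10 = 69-79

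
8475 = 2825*3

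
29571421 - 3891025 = 25680396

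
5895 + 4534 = 10429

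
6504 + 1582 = 8086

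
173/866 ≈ 0.200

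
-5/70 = -1/14 ≈ -0.0714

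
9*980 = 8820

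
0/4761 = 0 = 0.00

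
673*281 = 189113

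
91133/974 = 93 + 551/974 ≈ 93.57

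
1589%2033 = 1589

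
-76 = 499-575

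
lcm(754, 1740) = 22620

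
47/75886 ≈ 0.000619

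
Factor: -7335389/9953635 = -1 * 5^(-1) * 31^(-1) * 64217^(-1) * 7335389^1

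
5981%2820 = 341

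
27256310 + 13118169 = 40374479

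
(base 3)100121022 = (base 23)d59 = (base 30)7nb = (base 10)7001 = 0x1b59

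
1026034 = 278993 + 747041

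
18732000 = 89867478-71135478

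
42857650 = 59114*725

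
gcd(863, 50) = 1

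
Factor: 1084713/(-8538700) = -1*2^(-2)*3^1*5^(-2)*7^2*47^1*103^(-1)*157^1*829^(-1)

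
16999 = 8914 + 8085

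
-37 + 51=14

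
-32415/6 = -5402 - 1/2 = -5402.50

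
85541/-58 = -1474-49/58 ≈ -1474.84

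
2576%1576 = 1000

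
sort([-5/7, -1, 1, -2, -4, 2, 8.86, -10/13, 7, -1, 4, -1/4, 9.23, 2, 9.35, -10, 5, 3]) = [-10, -4, -2, -1, -1, -10/13, -5/7, -1/4, 1, 2, 2, 3, 4, 5, 7, 8.86, 9.23, 9.35]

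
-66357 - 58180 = -124537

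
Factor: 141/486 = 2^(-1)*3^(-4)*47^1 = 47/162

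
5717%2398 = 921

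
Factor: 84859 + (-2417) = 2^1*41221^1 = 82442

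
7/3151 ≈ 0.00222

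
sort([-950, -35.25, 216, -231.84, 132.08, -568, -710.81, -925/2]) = [-950, -710.81, -568, -925/2, -231.84, -35.25, 132.08, 216]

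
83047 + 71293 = 154340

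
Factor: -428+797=3^2 * 41^1=369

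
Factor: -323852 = -1*2^2*80963^1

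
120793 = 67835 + 52958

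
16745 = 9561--7184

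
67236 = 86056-18820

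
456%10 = 6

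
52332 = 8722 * 6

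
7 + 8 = 15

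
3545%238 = 213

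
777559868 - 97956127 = 679603741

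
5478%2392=694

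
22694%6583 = 2945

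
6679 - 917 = 5762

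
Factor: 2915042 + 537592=2^1*3^2*83^1*2311^1=3452634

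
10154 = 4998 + 5156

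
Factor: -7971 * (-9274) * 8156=2^3 * 3^1 * 2039^1 * 2657^1 * 4637^1=602916428424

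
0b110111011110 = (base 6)24234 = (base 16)dde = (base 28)4em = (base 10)3550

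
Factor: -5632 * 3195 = -1 * 2^9 * 3^2 * 5^1 * 11^1 * 71^1 = -17994240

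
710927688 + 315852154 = 1026779842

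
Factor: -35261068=-1*2^2*8815267^1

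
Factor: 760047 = 3^1 * 253349^1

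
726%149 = 130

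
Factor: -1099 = -1*7^1*157^1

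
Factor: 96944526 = 2^1*3^4*7^1*53^1*1613^1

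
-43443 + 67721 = 24278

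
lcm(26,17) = 442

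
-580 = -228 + -352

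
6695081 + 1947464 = 8642545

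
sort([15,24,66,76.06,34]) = [15,24,34,66,76.06]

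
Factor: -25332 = -1 * 2^2 * 3^1 * 2111^1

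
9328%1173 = 1117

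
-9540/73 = -130 - 50/73 ≈ -130.68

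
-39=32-71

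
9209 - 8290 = 919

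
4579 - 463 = 4116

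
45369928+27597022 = 72966950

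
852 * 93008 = 79242816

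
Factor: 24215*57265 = 5^2*13^1*29^1*167^1*881^1 = 1386671975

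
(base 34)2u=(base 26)3k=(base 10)98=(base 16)62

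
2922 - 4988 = -2066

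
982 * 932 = 915224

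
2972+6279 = 9251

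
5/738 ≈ 0.00678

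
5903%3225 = 2678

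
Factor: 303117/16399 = 3^1 * 31^(-1) * 191^1 = 573/31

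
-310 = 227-537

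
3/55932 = 1/18644 ≈ 0.0000536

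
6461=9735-3274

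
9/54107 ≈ 0.000166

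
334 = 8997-8663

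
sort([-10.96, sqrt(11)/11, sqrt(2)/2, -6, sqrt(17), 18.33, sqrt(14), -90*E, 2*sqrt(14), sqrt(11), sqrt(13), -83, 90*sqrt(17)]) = [-90*E, -83, -10.96, -6, sqrt(11)/11, sqrt(2)/2, sqrt(11), sqrt(13), sqrt(14), sqrt(17), 2*sqrt(14), 18.33, 90*sqrt(17)]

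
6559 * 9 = 59031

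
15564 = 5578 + 9986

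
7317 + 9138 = 16455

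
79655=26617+53038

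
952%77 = 28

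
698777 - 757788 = -59011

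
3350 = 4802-1452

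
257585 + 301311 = 558896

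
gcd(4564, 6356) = 28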